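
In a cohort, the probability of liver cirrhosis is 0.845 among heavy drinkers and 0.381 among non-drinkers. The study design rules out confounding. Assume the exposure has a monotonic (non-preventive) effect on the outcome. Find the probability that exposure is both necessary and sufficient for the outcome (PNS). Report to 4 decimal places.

Let p₁ = 0.845, p₀ = 0.381.
Under exogeneity and monotonicity, PNS = p₁ − p₀.
PNS = 0.845 − 0.381 = 0.464

PNS ≈ 0.4640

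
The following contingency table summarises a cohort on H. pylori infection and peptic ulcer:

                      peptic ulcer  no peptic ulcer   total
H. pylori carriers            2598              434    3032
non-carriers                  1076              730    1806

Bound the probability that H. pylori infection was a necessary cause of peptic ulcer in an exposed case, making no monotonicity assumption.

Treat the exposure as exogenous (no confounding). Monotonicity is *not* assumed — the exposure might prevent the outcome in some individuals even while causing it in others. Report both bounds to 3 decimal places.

0.305 ≤ PN ≤ 0.472

p₁ = P(outcome | exposed) = 2598/3032 = 0.85686
p₀ = P(outcome | unexposed) = 1076/1806 = 0.59579
Under exogeneity alone the bounds on PN are max{0,(p₁−p₀)/p₁} ≤ PN ≤ min{1,(1−p₀)/p₁}.
  lower = (p₁ − p₀)/p₁ = 0.26107 / 0.85686 ≈ 0.3047
  upper = min{1, (1 − p₀)/p₁} = 0.40421 / 0.85686 ≈ 0.4717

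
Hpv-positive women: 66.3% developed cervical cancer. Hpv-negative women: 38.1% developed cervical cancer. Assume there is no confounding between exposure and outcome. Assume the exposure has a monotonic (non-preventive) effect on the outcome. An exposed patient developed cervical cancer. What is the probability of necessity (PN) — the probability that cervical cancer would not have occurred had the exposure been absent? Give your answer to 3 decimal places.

p₁ = 0.663, p₀ = 0.381.
Under exogeneity and monotonicity, PN = (p₁ − p₀) / p₁.
PN = (0.663 − 0.381) / 0.663 = 0.282 / 0.663 ≈ 0.4253

PN ≈ 0.425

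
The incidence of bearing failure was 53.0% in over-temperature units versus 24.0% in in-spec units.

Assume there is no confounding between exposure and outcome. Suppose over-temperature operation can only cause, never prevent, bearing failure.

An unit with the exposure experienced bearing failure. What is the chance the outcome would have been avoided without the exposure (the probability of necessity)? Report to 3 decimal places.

p₁ = 0.53, p₀ = 0.24.
Under exogeneity and monotonicity, PN = (p₁ − p₀) / p₁.
PN = (0.53 − 0.24) / 0.53 = 0.29 / 0.53 ≈ 0.5472

PN ≈ 0.547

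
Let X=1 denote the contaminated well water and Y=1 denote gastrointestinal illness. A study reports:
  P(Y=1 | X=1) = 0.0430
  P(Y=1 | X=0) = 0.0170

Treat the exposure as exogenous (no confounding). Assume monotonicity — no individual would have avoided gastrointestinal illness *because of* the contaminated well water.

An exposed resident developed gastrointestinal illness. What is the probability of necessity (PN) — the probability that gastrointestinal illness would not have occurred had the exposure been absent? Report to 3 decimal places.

Let p₁ = 0.043, p₀ = 0.017.
Under exogeneity and monotonicity, PN = (p₁ − p₀) / p₁.
PN = (0.043 − 0.017) / 0.043 = 0.026 / 0.043 ≈ 0.6047

PN ≈ 0.605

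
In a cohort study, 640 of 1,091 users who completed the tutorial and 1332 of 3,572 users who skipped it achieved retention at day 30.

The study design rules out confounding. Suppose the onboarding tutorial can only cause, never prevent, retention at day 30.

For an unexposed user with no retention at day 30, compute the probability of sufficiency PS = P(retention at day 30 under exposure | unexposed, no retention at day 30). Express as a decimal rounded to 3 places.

PS ≈ 0.341

p₁ = P(outcome | exposed) = 640/1091 = 0.58662
p₀ = P(outcome | unexposed) = 1332/3572 = 0.3729
Under exogeneity and monotonicity, PS = (p₁ − p₀) / (1 − p₀).
PS = (0.58662 − 0.3729) / (1 − 0.3729) = 0.21372 / 0.6271 ≈ 0.3408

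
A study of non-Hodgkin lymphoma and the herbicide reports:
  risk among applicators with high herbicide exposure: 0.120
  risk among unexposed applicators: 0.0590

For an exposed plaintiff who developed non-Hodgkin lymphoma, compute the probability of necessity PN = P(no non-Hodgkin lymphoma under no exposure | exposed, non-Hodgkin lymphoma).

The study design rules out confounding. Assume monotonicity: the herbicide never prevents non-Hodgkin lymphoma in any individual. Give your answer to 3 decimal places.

PN ≈ 0.508

Let p₁ = 0.12, p₀ = 0.059.
Under exogeneity and monotonicity, PN = (p₁ − p₀) / p₁.
PN = (0.12 − 0.059) / 0.12 = 0.061 / 0.12 ≈ 0.5083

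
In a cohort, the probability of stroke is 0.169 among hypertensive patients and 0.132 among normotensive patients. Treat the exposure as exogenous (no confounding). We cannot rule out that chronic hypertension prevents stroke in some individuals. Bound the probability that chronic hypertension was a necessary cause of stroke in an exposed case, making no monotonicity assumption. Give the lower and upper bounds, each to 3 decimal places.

Let p₁ = 0.169, p₀ = 0.132.
Under exogeneity alone the bounds on PN are max{0,(p₁−p₀)/p₁} ≤ PN ≤ min{1,(1−p₀)/p₁}.
  lower = (p₁ − p₀)/p₁ = 0.037 / 0.169 ≈ 0.2189
  upper = min{1, (1 − p₀)/p₁} = 0.868 / 0.169 ≈ 5.1361 → capped at 1

0.219 ≤ PN ≤ 1.000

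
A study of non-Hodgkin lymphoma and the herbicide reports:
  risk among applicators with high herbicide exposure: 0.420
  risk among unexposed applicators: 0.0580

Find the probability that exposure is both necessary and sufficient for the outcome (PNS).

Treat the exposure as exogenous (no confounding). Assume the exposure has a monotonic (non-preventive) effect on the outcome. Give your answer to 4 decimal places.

PNS ≈ 0.3620

Let p₁ = 0.42, p₀ = 0.058.
Under exogeneity and monotonicity, PNS = p₁ − p₀.
PNS = 0.42 − 0.058 = 0.362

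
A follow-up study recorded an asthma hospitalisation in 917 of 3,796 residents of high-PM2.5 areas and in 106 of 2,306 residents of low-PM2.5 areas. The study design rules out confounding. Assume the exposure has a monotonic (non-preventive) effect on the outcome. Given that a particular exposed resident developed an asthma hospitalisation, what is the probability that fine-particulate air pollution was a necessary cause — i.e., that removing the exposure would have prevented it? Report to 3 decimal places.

p₁ = P(outcome | exposed) = 917/3796 = 0.24157
p₀ = P(outcome | unexposed) = 106/2306 = 0.045967
Under exogeneity and monotonicity, PN = (p₁ − p₀) / p₁.
PN = (0.24157 − 0.045967) / 0.24157 = 0.1956 / 0.24157 ≈ 0.8097

PN ≈ 0.810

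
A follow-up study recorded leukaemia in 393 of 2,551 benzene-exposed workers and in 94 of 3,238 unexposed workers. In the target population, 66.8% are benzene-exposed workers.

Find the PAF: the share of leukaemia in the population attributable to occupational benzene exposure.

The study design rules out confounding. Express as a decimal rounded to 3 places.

PAF ≈ 0.742

p₁ = P(outcome | exposed) = 393/2551 = 0.15406
p₀ = P(outcome | unexposed) = 94/3238 = 0.02903
Overall risk P(Y=1) = π·p₁ + (1−π)·p₀ = 0.668×0.15406 + 0.332×0.02903 = 0.11255.
Under exogeneity, PAF = [P(Y=1) − p₀] / P(Y=1).
PAF = (0.11255 − 0.02903) / 0.11255 ≈ 0.7421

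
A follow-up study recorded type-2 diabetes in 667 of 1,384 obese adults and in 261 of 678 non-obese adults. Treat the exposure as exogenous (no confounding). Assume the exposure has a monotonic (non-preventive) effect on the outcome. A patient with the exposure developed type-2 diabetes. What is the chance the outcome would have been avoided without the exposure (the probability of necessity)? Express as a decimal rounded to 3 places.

p₁ = P(outcome | exposed) = 667/1384 = 0.48194
p₀ = P(outcome | unexposed) = 261/678 = 0.38496
Under exogeneity and monotonicity, PN = (p₁ − p₀) / p₁.
PN = (0.48194 − 0.38496) / 0.48194 = 0.096981 / 0.48194 ≈ 0.2012

PN ≈ 0.201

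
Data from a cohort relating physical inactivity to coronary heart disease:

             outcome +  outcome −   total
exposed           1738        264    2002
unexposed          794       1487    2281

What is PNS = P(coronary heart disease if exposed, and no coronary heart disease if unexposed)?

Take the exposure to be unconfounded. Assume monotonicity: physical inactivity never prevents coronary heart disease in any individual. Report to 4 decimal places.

PNS ≈ 0.5200

p₁ = P(outcome | exposed) = 1738/2002 = 0.86813
p₀ = P(outcome | unexposed) = 794/2281 = 0.34809
Under exogeneity and monotonicity, PNS = p₁ − p₀.
PNS = 0.86813 − 0.34809 = 0.52004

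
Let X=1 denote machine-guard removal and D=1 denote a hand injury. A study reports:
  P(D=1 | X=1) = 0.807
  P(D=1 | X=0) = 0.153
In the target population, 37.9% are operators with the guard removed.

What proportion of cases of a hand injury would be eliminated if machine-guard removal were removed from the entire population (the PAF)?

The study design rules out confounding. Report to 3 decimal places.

PAF ≈ 0.618

Let p₁ = 0.807, p₀ = 0.153.
Overall risk P(Y=1) = π·p₁ + (1−π)·p₀ = 0.379×0.807 + 0.621×0.153 = 0.40087.
Under exogeneity, PAF = [P(Y=1) − p₀] / P(Y=1).
PAF = (0.40087 − 0.153) / 0.40087 ≈ 0.6183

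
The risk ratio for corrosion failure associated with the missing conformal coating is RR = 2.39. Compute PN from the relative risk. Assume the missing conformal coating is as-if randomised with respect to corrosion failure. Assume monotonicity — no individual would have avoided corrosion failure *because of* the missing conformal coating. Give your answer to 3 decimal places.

Under exogeneity and monotonicity, PN = (RR − 1) / RR = 1 − 1/RR.
PN = (2.39 − 1) / 2.39 = 1.39 / 2.39 ≈ 0.5816

PN ≈ 0.582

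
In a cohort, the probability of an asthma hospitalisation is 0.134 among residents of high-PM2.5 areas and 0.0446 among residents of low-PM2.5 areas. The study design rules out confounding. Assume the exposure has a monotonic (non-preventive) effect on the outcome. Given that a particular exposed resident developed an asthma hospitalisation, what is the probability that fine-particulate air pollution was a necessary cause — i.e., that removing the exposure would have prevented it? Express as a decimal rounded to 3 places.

PN ≈ 0.667

Let p₁ = 0.134, p₀ = 0.0446.
Under exogeneity and monotonicity, PN = (p₁ − p₀) / p₁.
PN = (0.134 − 0.0446) / 0.134 = 0.0894 / 0.134 ≈ 0.6672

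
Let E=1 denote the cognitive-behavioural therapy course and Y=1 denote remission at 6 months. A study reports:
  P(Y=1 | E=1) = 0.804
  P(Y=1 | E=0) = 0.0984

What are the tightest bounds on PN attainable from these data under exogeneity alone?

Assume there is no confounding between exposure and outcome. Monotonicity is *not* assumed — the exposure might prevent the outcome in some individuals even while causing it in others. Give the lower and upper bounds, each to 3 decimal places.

0.878 ≤ PN ≤ 1.000

Let p₁ = 0.804, p₀ = 0.0984.
Under exogeneity alone the bounds on PN are max{0,(p₁−p₀)/p₁} ≤ PN ≤ min{1,(1−p₀)/p₁}.
  lower = (p₁ − p₀)/p₁ = 0.7056 / 0.804 ≈ 0.8776
  upper = min{1, (1 − p₀)/p₁} = 0.9016 / 0.804 ≈ 1.1214 → capped at 1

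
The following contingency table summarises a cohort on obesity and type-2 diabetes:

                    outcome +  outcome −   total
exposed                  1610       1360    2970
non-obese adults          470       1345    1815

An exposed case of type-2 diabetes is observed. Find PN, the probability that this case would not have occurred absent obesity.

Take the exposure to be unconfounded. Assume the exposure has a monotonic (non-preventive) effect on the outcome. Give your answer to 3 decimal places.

PN ≈ 0.522

p₁ = P(outcome | exposed) = 1610/2970 = 0.54209
p₀ = P(outcome | unexposed) = 470/1815 = 0.25895
Under exogeneity and monotonicity, PN = (p₁ − p₀) / p₁.
PN = (0.54209 − 0.25895) / 0.54209 = 0.28313 / 0.54209 ≈ 0.5223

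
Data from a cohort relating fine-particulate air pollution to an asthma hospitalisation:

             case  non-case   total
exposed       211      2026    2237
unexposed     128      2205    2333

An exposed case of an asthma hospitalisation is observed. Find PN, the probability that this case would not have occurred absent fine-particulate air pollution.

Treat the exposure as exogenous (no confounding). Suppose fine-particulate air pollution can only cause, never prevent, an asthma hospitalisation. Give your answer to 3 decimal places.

PN ≈ 0.418

p₁ = P(outcome | exposed) = 211/2237 = 0.094323
p₀ = P(outcome | unexposed) = 128/2333 = 0.054865
Under exogeneity and monotonicity, PN = (p₁ − p₀) / p₁.
PN = (0.094323 − 0.054865) / 0.094323 = 0.039458 / 0.094323 ≈ 0.4183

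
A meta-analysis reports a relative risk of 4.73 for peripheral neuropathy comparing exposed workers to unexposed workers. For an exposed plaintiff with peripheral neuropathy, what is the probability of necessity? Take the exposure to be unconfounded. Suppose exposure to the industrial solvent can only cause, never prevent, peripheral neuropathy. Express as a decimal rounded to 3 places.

PN ≈ 0.789

Under exogeneity and monotonicity, PN = (RR − 1) / RR = 1 − 1/RR.
PN = (4.73 − 1) / 4.73 = 3.73 / 4.73 ≈ 0.7886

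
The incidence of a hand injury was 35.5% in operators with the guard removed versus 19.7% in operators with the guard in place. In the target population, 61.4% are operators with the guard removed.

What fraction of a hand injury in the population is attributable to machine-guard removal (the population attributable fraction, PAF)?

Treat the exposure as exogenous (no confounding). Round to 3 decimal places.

p₁ = 0.355, p₀ = 0.197.
Overall risk P(Y=1) = π·p₁ + (1−π)·p₀ = 0.614×0.355 + 0.386×0.197 = 0.29401.
Under exogeneity, PAF = [P(Y=1) − p₀] / P(Y=1).
PAF = (0.29401 − 0.197) / 0.29401 ≈ 0.3300

PAF ≈ 0.330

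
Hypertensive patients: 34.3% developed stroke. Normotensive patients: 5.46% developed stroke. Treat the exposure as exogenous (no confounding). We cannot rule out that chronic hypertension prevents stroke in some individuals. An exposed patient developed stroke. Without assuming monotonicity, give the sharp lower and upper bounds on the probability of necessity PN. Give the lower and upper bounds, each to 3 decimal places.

p₁ = 0.343, p₀ = 0.0546.
Under exogeneity alone the bounds on PN are max{0,(p₁−p₀)/p₁} ≤ PN ≤ min{1,(1−p₀)/p₁}.
  lower = (p₁ − p₀)/p₁ = 0.2884 / 0.343 ≈ 0.8408
  upper = min{1, (1 − p₀)/p₁} = 0.9454 / 0.343 ≈ 2.7563 → capped at 1

0.841 ≤ PN ≤ 1.000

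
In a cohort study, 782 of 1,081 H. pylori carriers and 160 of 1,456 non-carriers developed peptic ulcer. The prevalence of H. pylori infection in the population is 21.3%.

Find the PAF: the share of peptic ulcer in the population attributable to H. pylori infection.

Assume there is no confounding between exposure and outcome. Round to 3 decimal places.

p₁ = P(outcome | exposed) = 782/1081 = 0.7234
p₀ = P(outcome | unexposed) = 160/1456 = 0.10989
Overall risk P(Y=1) = π·p₁ + (1−π)·p₀ = 0.213×0.7234 + 0.787×0.10989 = 0.24057.
Under exogeneity, PAF = [P(Y=1) − p₀] / P(Y=1).
PAF = (0.24057 − 0.10989) / 0.24057 ≈ 0.5432

PAF ≈ 0.543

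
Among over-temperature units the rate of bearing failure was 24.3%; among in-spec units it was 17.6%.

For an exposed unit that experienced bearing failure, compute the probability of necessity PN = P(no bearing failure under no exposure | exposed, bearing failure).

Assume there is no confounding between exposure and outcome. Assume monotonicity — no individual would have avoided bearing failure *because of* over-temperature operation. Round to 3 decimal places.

p₁ = 0.243, p₀ = 0.176.
Under exogeneity and monotonicity, PN = (p₁ − p₀) / p₁.
PN = (0.243 − 0.176) / 0.243 = 0.067 / 0.243 ≈ 0.2757

PN ≈ 0.276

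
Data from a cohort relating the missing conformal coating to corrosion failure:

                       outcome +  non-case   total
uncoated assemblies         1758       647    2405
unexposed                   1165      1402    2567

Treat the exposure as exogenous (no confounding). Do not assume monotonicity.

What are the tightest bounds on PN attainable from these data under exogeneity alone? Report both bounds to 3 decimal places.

0.379 ≤ PN ≤ 0.747

p₁ = P(outcome | exposed) = 1758/2405 = 0.73098
p₀ = P(outcome | unexposed) = 1165/2567 = 0.45384
Under exogeneity alone the bounds on PN are max{0,(p₁−p₀)/p₁} ≤ PN ≤ min{1,(1−p₀)/p₁}.
  lower = (p₁ − p₀)/p₁ = 0.27714 / 0.73098 ≈ 0.3791
  upper = min{1, (1 − p₀)/p₁} = 0.54616 / 0.73098 ≈ 0.7472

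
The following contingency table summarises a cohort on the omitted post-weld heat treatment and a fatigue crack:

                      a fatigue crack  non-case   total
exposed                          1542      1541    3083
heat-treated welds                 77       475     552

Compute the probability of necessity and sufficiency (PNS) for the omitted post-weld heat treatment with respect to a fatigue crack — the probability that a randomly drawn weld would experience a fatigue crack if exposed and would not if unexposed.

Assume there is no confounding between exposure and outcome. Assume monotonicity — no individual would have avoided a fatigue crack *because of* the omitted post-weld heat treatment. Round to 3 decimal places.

PNS ≈ 0.361

p₁ = P(outcome | exposed) = 1542/3083 = 0.50016
p₀ = P(outcome | unexposed) = 77/552 = 0.13949
Under exogeneity and monotonicity, PNS = p₁ − p₀.
PNS = 0.50016 − 0.13949 = 0.36067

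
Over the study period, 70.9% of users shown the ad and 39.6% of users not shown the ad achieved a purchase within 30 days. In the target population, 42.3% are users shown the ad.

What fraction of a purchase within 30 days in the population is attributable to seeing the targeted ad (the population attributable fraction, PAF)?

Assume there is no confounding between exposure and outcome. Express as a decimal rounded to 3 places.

PAF ≈ 0.251

p₁ = 0.709, p₀ = 0.396.
Overall risk P(Y=1) = π·p₁ + (1−π)·p₀ = 0.423×0.709 + 0.577×0.396 = 0.5284.
Under exogeneity, PAF = [P(Y=1) − p₀] / P(Y=1).
PAF = (0.5284 − 0.396) / 0.5284 ≈ 0.2506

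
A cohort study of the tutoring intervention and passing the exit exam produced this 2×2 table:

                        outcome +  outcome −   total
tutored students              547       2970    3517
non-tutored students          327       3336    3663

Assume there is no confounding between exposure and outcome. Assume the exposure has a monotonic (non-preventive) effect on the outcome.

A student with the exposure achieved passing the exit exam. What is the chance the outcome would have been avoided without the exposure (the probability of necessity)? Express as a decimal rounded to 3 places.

p₁ = P(outcome | exposed) = 547/3517 = 0.15553
p₀ = P(outcome | unexposed) = 327/3663 = 0.089271
Under exogeneity and monotonicity, PN = (p₁ − p₀)/p₁.
PN = (0.15553 − 0.089271) / 0.15553 ≈ 0.4260

PN ≈ 0.426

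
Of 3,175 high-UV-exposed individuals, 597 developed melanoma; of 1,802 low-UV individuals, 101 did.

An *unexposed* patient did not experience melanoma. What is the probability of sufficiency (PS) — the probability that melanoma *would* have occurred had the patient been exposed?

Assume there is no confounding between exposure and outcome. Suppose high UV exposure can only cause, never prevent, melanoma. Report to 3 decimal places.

p₁ = P(outcome | exposed) = 597/3175 = 0.18803
p₀ = P(outcome | unexposed) = 101/1802 = 0.056049
Under exogeneity and monotonicity, PS = (p₁ − p₀) / (1 − p₀).
PS = (0.18803 − 0.056049) / (1 − 0.056049) = 0.13198 / 0.94395 ≈ 0.1398

PS ≈ 0.140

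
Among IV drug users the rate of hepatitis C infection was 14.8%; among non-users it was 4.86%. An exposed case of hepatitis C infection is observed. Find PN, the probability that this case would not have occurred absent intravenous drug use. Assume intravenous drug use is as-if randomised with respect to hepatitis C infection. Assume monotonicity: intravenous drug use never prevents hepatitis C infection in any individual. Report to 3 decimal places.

PN ≈ 0.672

p₁ = 0.148, p₀ = 0.0486.
Under exogeneity and monotonicity, PN = (p₁ − p₀) / p₁.
PN = (0.148 − 0.0486) / 0.148 = 0.0994 / 0.148 ≈ 0.6716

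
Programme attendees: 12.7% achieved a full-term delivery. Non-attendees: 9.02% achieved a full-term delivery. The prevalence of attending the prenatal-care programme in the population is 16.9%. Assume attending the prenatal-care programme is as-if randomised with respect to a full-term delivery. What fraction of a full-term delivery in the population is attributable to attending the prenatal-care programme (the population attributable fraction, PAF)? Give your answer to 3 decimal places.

PAF ≈ 0.065

p₁ = 0.127, p₀ = 0.0902.
Overall risk P(Y=1) = π·p₁ + (1−π)·p₀ = 0.169×0.127 + 0.831×0.0902 = 0.096419.
Under exogeneity, PAF = [P(Y=1) − p₀] / P(Y=1).
PAF = (0.096419 − 0.0902) / 0.096419 ≈ 0.0645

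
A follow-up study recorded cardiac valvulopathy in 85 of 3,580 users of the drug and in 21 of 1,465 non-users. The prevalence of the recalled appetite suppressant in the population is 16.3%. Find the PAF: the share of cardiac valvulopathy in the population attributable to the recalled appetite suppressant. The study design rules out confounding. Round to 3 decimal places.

p₁ = P(outcome | exposed) = 85/3580 = 0.023743
p₀ = P(outcome | unexposed) = 21/1465 = 0.014334
Overall risk P(Y=1) = π·p₁ + (1−π)·p₀ = 0.163×0.023743 + 0.837×0.014334 = 0.015868.
Under exogeneity, PAF = [P(Y=1) − p₀] / P(Y=1).
PAF = (0.015868 − 0.014334) / 0.015868 ≈ 0.0966

PAF ≈ 0.097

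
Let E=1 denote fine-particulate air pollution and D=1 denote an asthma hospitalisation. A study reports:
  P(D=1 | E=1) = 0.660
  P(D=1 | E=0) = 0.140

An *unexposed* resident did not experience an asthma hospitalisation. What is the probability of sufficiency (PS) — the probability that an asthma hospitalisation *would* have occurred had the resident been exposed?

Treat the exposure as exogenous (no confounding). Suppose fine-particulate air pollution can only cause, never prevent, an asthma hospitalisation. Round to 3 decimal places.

Let p₁ = 0.66, p₀ = 0.14.
Under exogeneity and monotonicity, PS = (p₁ − p₀) / (1 − p₀).
PS = (0.66 − 0.14) / (1 − 0.14) = 0.52 / 0.86 ≈ 0.6047

PS ≈ 0.605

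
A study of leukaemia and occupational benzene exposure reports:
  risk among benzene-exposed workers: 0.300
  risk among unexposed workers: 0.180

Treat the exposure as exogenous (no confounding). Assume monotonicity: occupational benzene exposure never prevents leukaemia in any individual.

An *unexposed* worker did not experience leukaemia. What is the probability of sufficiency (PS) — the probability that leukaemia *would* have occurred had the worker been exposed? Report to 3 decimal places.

Let p₁ = 0.3, p₀ = 0.18.
Under exogeneity and monotonicity, PS = (p₁ − p₀) / (1 − p₀).
PS = (0.3 − 0.18) / (1 − 0.18) = 0.12 / 0.82 ≈ 0.1463

PS ≈ 0.146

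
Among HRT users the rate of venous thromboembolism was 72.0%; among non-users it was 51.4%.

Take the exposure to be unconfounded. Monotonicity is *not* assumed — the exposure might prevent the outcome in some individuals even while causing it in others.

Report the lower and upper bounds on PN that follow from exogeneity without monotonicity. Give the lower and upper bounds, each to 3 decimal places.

p₁ = 0.72, p₀ = 0.514.
Under exogeneity alone the bounds on PN are max{0,(p₁−p₀)/p₁} ≤ PN ≤ min{1,(1−p₀)/p₁}.
  lower = (p₁ − p₀)/p₁ = 0.206 / 0.72 ≈ 0.2861
  upper = min{1, (1 − p₀)/p₁} = 0.486 / 0.72 ≈ 0.6750

0.286 ≤ PN ≤ 0.675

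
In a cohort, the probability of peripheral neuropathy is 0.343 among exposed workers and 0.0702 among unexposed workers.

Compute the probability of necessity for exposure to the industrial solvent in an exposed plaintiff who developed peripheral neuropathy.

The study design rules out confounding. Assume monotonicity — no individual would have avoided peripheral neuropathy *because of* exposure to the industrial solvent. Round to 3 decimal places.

PN ≈ 0.795

Let p₁ = 0.343, p₀ = 0.0702.
Under exogeneity and monotonicity, PN = (p₁ − p₀) / p₁.
PN = (0.343 − 0.0702) / 0.343 = 0.2728 / 0.343 ≈ 0.7953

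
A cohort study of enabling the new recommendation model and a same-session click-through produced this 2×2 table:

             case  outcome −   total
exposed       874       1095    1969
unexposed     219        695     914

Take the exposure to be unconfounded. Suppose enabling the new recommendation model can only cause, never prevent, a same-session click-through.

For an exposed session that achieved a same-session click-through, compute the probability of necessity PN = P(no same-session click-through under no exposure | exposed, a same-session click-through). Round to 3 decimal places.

PN ≈ 0.460

p₁ = P(outcome | exposed) = 874/1969 = 0.44388
p₀ = P(outcome | unexposed) = 219/914 = 0.23961
Under exogeneity and monotonicity, PN = (p₁ − p₀) / p₁.
PN = (0.44388 − 0.23961) / 0.44388 = 0.20427 / 0.44388 ≈ 0.4602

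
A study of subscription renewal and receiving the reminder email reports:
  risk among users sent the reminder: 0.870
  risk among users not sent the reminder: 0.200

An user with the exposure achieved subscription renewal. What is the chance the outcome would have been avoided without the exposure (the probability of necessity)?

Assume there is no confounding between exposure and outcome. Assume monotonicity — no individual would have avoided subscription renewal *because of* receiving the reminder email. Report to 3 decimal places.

PN ≈ 0.770

Let p₁ = 0.87, p₀ = 0.2.
Under exogeneity and monotonicity, PN = (p₁ − p₀) / p₁.
PN = (0.87 − 0.2) / 0.87 = 0.67 / 0.87 ≈ 0.7701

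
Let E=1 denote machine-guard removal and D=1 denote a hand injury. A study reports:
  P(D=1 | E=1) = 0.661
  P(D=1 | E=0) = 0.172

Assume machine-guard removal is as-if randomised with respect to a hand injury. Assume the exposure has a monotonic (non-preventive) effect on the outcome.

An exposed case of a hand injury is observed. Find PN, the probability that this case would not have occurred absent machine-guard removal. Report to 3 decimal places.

Let p₁ = 0.661, p₀ = 0.172.
Under exogeneity and monotonicity, PN = (p₁ − p₀) / p₁.
PN = (0.661 − 0.172) / 0.661 = 0.489 / 0.661 ≈ 0.7398

PN ≈ 0.740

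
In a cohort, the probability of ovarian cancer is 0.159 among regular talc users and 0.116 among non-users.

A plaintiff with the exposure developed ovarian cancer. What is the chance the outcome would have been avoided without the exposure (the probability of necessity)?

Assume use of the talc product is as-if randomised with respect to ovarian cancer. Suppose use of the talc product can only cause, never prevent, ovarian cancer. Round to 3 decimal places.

Let p₁ = 0.159, p₀ = 0.116.
Under exogeneity and monotonicity, PN = (p₁ − p₀) / p₁.
PN = (0.159 − 0.116) / 0.159 = 0.043 / 0.159 ≈ 0.2704

PN ≈ 0.270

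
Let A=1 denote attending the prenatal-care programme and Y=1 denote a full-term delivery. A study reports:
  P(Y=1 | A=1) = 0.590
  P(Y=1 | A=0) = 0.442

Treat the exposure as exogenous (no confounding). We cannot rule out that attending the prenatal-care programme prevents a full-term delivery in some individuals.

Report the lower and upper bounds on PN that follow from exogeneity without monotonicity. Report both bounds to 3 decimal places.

0.251 ≤ PN ≤ 0.946

Let p₁ = 0.59, p₀ = 0.442.
Under exogeneity alone the bounds on PN are max{0,(p₁−p₀)/p₁} ≤ PN ≤ min{1,(1−p₀)/p₁}.
  lower = (p₁ − p₀)/p₁ = 0.148 / 0.59 ≈ 0.2508
  upper = min{1, (1 − p₀)/p₁} = 0.558 / 0.59 ≈ 0.9458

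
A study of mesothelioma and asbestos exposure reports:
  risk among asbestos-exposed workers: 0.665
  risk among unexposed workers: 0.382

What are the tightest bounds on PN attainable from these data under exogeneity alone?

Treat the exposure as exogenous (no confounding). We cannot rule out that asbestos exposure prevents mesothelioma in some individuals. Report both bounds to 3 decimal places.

0.426 ≤ PN ≤ 0.929

Let p₁ = 0.665, p₀ = 0.382.
Under exogeneity alone the bounds on PN are max{0,(p₁−p₀)/p₁} ≤ PN ≤ min{1,(1−p₀)/p₁}.
  lower = (p₁ − p₀)/p₁ = 0.283 / 0.665 ≈ 0.4256
  upper = min{1, (1 − p₀)/p₁} = 0.618 / 0.665 ≈ 0.9293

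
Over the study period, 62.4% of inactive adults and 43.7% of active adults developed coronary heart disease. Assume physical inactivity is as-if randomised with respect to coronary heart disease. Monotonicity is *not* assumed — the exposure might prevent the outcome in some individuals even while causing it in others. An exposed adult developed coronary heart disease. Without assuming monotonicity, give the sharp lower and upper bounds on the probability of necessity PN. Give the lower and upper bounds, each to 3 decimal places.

p₁ = 0.624, p₀ = 0.437.
Under exogeneity alone the bounds on PN are max{0,(p₁−p₀)/p₁} ≤ PN ≤ min{1,(1−p₀)/p₁}.
  lower = (p₁ − p₀)/p₁ = 0.187 / 0.624 ≈ 0.2997
  upper = min{1, (1 − p₀)/p₁} = 0.563 / 0.624 ≈ 0.9022

0.300 ≤ PN ≤ 0.902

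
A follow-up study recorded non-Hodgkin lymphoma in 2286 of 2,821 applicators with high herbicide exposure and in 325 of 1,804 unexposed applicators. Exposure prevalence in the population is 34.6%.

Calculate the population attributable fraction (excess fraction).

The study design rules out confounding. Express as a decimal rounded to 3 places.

PAF ≈ 0.548

p₁ = P(outcome | exposed) = 2286/2821 = 0.81035
p₀ = P(outcome | unexposed) = 325/1804 = 0.18016
Overall risk P(Y=1) = π·p₁ + (1−π)·p₀ = 0.346×0.81035 + 0.654×0.18016 = 0.3982.
Under exogeneity, PAF = [P(Y=1) − p₀] / P(Y=1).
PAF = (0.3982 − 0.18016) / 0.3982 ≈ 0.5476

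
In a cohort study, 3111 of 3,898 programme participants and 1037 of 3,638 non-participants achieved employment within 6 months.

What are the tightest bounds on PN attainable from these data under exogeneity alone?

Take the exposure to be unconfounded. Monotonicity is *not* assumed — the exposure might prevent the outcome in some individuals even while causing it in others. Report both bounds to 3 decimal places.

p₁ = P(outcome | exposed) = 3111/3898 = 0.7981
p₀ = P(outcome | unexposed) = 1037/3638 = 0.28505
Under exogeneity alone the bounds on PN are max{0,(p₁−p₀)/p₁} ≤ PN ≤ min{1,(1−p₀)/p₁}.
  lower = (p₁ − p₀)/p₁ = 0.51305 / 0.7981 ≈ 0.6428
  upper = min{1, (1 − p₀)/p₁} = 0.71495 / 0.7981 ≈ 0.8958

0.643 ≤ PN ≤ 0.896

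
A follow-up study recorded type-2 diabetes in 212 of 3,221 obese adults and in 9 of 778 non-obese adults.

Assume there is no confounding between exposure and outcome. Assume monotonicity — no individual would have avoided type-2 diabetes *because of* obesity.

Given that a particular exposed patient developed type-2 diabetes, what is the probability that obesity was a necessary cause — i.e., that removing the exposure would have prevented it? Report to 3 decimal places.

PN ≈ 0.824

p₁ = P(outcome | exposed) = 212/3221 = 0.065818
p₀ = P(outcome | unexposed) = 9/778 = 0.011568
Under exogeneity and monotonicity, PN = (p₁ − p₀) / p₁.
PN = (0.065818 − 0.011568) / 0.065818 = 0.05425 / 0.065818 ≈ 0.8242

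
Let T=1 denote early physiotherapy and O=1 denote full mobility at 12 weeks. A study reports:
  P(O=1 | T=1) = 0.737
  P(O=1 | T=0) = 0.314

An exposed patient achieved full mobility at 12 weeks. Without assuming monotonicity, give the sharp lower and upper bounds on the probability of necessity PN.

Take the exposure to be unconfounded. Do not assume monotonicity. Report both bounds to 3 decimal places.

0.574 ≤ PN ≤ 0.931

Let p₁ = 0.737, p₀ = 0.314.
Under exogeneity alone the bounds on PN are max{0,(p₁−p₀)/p₁} ≤ PN ≤ min{1,(1−p₀)/p₁}.
  lower = (p₁ − p₀)/p₁ = 0.423 / 0.737 ≈ 0.5739
  upper = min{1, (1 − p₀)/p₁} = 0.686 / 0.737 ≈ 0.9308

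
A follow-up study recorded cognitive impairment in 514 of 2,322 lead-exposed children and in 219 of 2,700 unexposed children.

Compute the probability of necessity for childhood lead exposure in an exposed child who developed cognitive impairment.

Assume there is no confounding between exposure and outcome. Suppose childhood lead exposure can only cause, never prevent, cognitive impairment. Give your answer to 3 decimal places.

PN ≈ 0.634

p₁ = P(outcome | exposed) = 514/2322 = 0.22136
p₀ = P(outcome | unexposed) = 219/2700 = 0.081111
Under exogeneity and monotonicity, PN = (p₁ − p₀) / p₁.
PN = (0.22136 − 0.081111) / 0.22136 = 0.14025 / 0.22136 ≈ 0.6336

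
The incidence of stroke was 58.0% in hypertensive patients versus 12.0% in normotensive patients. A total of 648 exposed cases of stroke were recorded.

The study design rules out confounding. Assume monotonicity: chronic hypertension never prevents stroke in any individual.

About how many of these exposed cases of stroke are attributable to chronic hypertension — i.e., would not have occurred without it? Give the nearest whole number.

p₁ = 0.58, p₀ = 0.12.
PN = (p₁ − p₀)/p₁ = (0.58 − 0.12) / 0.58 ≈ 0.79310.
Attributable cases ≈ PN × (exposed cases) = 0.79310 × 648 ≈ 513.93.

about 514 cases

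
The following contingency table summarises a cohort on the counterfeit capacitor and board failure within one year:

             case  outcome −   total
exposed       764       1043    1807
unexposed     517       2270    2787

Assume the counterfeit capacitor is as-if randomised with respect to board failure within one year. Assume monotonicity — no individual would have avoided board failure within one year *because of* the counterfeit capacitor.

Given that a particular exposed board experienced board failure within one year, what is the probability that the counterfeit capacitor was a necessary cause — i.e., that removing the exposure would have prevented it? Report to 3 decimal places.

p₁ = P(outcome | exposed) = 764/1807 = 0.4228
p₀ = P(outcome | unexposed) = 517/2787 = 0.1855
Under exogeneity and monotonicity, PN = (p₁ − p₀) / p₁.
PN = (0.4228 − 0.1855) / 0.4228 = 0.2373 / 0.4228 ≈ 0.5612

PN ≈ 0.561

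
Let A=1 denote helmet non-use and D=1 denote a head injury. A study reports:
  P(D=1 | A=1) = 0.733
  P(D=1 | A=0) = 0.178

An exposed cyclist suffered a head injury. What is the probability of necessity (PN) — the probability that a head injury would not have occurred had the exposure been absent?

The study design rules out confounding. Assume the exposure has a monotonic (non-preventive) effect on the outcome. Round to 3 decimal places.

Let p₁ = 0.733, p₀ = 0.178.
Under exogeneity and monotonicity, PN = (p₁ − p₀) / p₁.
PN = (0.733 − 0.178) / 0.733 = 0.555 / 0.733 ≈ 0.7572

PN ≈ 0.757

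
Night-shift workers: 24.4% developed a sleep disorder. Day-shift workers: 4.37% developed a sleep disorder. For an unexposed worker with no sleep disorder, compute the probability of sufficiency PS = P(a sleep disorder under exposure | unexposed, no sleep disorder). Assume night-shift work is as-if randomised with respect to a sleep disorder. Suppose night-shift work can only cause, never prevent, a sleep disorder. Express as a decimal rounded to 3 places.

PS ≈ 0.209

p₁ = 0.244, p₀ = 0.0437.
Under exogeneity and monotonicity, PS = (p₁ − p₀) / (1 − p₀).
PS = (0.244 − 0.0437) / (1 − 0.0437) = 0.2003 / 0.9563 ≈ 0.2095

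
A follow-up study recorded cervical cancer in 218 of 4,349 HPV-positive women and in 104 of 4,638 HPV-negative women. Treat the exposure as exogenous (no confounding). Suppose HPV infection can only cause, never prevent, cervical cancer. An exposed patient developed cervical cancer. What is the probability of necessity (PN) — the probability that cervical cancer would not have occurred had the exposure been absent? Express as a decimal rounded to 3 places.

p₁ = P(outcome | exposed) = 218/4349 = 0.050126
p₀ = P(outcome | unexposed) = 104/4638 = 0.022423
Under exogeneity and monotonicity, PN = (p₁ − p₀) / p₁.
PN = (0.050126 − 0.022423) / 0.050126 = 0.027703 / 0.050126 ≈ 0.5527

PN ≈ 0.553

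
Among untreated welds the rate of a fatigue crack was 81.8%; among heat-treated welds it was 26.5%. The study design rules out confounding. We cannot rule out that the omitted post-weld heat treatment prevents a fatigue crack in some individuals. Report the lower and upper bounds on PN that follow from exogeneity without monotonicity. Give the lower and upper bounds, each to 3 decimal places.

0.676 ≤ PN ≤ 0.899

p₁ = 0.818, p₀ = 0.265.
Under exogeneity alone the bounds on PN are max{0,(p₁−p₀)/p₁} ≤ PN ≤ min{1,(1−p₀)/p₁}.
  lower = (p₁ − p₀)/p₁ = 0.553 / 0.818 ≈ 0.6760
  upper = min{1, (1 − p₀)/p₁} = 0.735 / 0.818 ≈ 0.8985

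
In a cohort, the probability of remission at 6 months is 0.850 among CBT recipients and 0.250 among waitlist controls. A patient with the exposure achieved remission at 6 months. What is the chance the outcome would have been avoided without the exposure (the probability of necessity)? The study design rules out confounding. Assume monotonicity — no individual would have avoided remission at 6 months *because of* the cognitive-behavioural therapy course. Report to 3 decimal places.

Let p₁ = 0.85, p₀ = 0.25.
Under exogeneity and monotonicity, PN = (p₁ − p₀) / p₁.
PN = (0.85 − 0.25) / 0.85 = 0.6 / 0.85 ≈ 0.7059

PN ≈ 0.706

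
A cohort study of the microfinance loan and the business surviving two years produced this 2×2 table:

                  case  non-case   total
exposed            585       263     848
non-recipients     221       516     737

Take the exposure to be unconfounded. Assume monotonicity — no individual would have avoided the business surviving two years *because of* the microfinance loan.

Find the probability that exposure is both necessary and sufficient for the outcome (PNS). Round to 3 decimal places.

p₁ = P(outcome | exposed) = 585/848 = 0.68986
p₀ = P(outcome | unexposed) = 221/737 = 0.29986
Under exogeneity and monotonicity, PNS = p₁ − p₀.
PNS = 0.68986 − 0.29986 = 0.38999

PNS ≈ 0.390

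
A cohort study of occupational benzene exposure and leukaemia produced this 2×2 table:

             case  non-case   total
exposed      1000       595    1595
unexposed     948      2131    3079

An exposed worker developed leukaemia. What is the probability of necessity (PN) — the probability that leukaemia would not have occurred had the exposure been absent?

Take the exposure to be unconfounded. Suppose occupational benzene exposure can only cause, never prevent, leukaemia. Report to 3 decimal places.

p₁ = P(outcome | exposed) = 1000/1595 = 0.62696
p₀ = P(outcome | unexposed) = 948/3079 = 0.30789
Under exogeneity and monotonicity, PN = (p₁ − p₀) / p₁.
PN = (0.62696 − 0.30789) / 0.62696 = 0.31907 / 0.62696 ≈ 0.5089

PN ≈ 0.509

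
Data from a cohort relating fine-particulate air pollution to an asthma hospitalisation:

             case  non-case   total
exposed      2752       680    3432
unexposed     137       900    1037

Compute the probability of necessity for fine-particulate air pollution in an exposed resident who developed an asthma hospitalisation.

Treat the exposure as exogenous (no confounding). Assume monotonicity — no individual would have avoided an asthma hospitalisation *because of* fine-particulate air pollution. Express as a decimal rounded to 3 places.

PN ≈ 0.835

p₁ = P(outcome | exposed) = 2752/3432 = 0.80186
p₀ = P(outcome | unexposed) = 137/1037 = 0.13211
Under exogeneity and monotonicity, PN = (p₁ − p₀)/p₁.
PN = (0.80186 − 0.13211) / 0.80186 ≈ 0.8352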